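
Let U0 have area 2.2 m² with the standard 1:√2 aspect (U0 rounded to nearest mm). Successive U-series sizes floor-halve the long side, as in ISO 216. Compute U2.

Let U0's short side be w mm. w · w√2 = 2.2 m² = 2,200,000 mm², so w ≈ 1247.3 mm and w√2 ≈ 1763.9 mm → U0 = 1247 × 1764 mm.
U1: ⌊1764/2⌋ × 1247 = 882 × 1247 mm
U2: ⌊1247/2⌋ × 882 = 623 × 882 mm

623 × 882 mm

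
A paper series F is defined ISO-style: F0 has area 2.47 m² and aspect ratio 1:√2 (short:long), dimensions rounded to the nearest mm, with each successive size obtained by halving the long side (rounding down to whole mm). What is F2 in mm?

Let F0's short side be w mm. w · w√2 = 2.47 m² = 2,470,000 mm², so w ≈ 1321.6 mm and w√2 ≈ 1869.0 mm → F0 = 1322 × 1869 mm.
F1: ⌊1869/2⌋ × 1322 = 934 × 1322 mm
F2: ⌊1322/2⌋ × 934 = 661 × 934 mm

661 × 934 mm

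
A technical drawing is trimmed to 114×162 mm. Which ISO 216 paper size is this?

C6 (114 × 162 mm)

Aspect ratio 162/114 ≈ 1.421 — close to the ISO √2 ≈ 1.414.
In the C-series (envelope sizes, between A and B): C6 = 114 × 162 mm.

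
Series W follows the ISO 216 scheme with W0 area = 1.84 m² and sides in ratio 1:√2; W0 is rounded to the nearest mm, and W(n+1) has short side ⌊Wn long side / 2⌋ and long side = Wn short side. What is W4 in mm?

285 × 403 mm

Let W0's short side be w mm. w · w√2 = 1.84 m² = 1,840,000 mm², so w ≈ 1140.6 mm and w√2 ≈ 1613.1 mm → W0 = 1141 × 1613 mm.
W1: ⌊1613/2⌋ × 1141 = 806 × 1141 mm
W2: ⌊1141/2⌋ × 806 = 570 × 806 mm
W3: ⌊806/2⌋ × 570 = 403 × 570 mm
W4: ⌊570/2⌋ × 403 = 285 × 403 mm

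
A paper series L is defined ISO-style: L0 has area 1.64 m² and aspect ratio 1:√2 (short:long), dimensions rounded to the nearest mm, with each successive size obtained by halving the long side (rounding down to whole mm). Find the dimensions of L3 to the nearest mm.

Let L0's short side be w mm. w · w√2 = 1.64 m² = 1,640,000 mm², so w ≈ 1076.9 mm and w√2 ≈ 1522.9 mm → L0 = 1077 × 1523 mm.
L1: ⌊1523/2⌋ × 1077 = 761 × 1077 mm
L2: ⌊1077/2⌋ × 761 = 538 × 761 mm
L3: ⌊761/2⌋ × 538 = 380 × 538 mm

380 × 538 mm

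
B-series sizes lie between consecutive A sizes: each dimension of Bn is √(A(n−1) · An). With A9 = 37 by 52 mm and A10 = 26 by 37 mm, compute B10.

Short side: √(37 · 26) = √962 ≈ 31.0 → 31 mm
Long side: √(52 · 37) = √1924 ≈ 43.9 → 44 mm

31 × 44 mm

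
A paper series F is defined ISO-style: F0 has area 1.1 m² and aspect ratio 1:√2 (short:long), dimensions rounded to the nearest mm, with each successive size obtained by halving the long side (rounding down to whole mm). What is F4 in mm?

Let F0's short side be w mm. w · w√2 = 1.1 m² = 1,100,000 mm², so w ≈ 881.9 mm and w√2 ≈ 1247.3 mm → F0 = 882 × 1247 mm.
F1: ⌊1247/2⌋ × 882 = 623 × 882 mm
F2: ⌊882/2⌋ × 623 = 441 × 623 mm
F3: ⌊623/2⌋ × 441 = 311 × 441 mm
F4: ⌊441/2⌋ × 311 = 220 × 311 mm

220 × 311 mm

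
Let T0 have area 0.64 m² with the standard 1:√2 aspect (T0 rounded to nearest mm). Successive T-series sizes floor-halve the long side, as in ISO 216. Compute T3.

237 × 336 mm

Let T0's short side be w mm. w · w√2 = 0.64 m² = 640,000 mm², so w ≈ 672.7 mm and w√2 ≈ 951.4 mm → T0 = 673 × 951 mm.
T1: ⌊951/2⌋ × 673 = 475 × 673 mm
T2: ⌊673/2⌋ × 475 = 336 × 475 mm
T3: ⌊475/2⌋ × 336 = 237 × 336 mm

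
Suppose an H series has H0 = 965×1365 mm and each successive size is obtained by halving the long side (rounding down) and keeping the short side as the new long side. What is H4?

241 × 341 mm

H1 = 682 × 965 mm (from H0 by 1 halving).
H2: ⌊965/2⌋ × 682 = 482 × 682 mm
H3: ⌊682/2⌋ × 482 = 341 × 482 mm
H4: ⌊482/2⌋ × 341 = 241 × 341 mm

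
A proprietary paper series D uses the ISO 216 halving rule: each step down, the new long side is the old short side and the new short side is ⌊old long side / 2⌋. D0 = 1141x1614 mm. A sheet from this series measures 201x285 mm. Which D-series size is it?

D5

D0: 1141 × 1614 mm
D1: 807 × 1141 mm
D2: 570 × 807 mm
D3: 403 × 570 mm
D4: 285 × 403 mm
D5: 201 × 285 mm
D6: 142 × 201 mm
→ matches D5.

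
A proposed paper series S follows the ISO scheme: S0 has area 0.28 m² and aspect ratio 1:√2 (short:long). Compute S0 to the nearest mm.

Let the short side be w mm. Then w · w√2 = 0.28 m² = 280,000 mm².
w² = 280,000/√2, so w ≈ 445.0 mm; long side = w√2 ≈ 629.3 mm.

445 × 629 mm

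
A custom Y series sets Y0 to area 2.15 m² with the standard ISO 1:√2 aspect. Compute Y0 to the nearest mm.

Let the short side be w mm. Then w · w√2 = 2.15 m² = 2,150,000 mm².
w² = 2,150,000/√2, so w ≈ 1233.0 mm; long side = w√2 ≈ 1743.7 mm.

1233 × 1744 mm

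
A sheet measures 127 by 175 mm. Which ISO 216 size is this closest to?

B6 (125 × 176 mm)

Aspect ratio 175/127 ≈ 1.378 (ISO target is √2 ≈ 1.414).
In the B-series (B0 = 1000 × 1414 mm): B6 = 125 × 176 mm.
Off by 3 mm total — nearest standard size.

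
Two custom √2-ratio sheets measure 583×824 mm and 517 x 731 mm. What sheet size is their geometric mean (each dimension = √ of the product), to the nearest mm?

549 × 776 mm

Short side: √(583 · 517) = √301411 ≈ 549.0 → 549 mm
Long side: √(824 · 731) = √602344 ≈ 776.1 → 776 mm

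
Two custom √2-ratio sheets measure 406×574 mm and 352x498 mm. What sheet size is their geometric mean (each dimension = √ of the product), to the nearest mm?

Short side: √(406 · 352) = √142912 ≈ 378.0 → 378 mm
Long side: √(574 · 498) = √285852 ≈ 534.7 → 535 mm

378 × 535 mm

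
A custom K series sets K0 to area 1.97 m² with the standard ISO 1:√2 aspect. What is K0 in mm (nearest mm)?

Let the short side be w mm. Then w · w√2 = 1.97 m² = 1,970,000 mm².
w² = 1,970,000/√2, so w ≈ 1180.3 mm; long side = w√2 ≈ 1669.1 mm.

1180 × 1669 mm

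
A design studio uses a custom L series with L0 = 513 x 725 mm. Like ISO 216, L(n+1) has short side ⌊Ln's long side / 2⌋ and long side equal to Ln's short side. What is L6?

64 × 90 mm

L1 = 362 × 513 mm (from L0 by 1 halving).
L2: ⌊513/2⌋ × 362 = 256 × 362 mm
L3: ⌊362/2⌋ × 256 = 181 × 256 mm
L4: ⌊256/2⌋ × 181 = 128 × 181 mm
L5: ⌊181/2⌋ × 128 = 90 × 128 mm
L6: ⌊128/2⌋ × 90 = 64 × 90 mm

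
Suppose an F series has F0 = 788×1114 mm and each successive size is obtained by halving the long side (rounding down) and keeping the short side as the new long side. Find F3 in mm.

F1: ⌊1114/2⌋ × 788 = 557 × 788 mm
F2: ⌊788/2⌋ × 557 = 394 × 557 mm
F3: ⌊557/2⌋ × 394 = 278 × 394 mm

278 × 394 mm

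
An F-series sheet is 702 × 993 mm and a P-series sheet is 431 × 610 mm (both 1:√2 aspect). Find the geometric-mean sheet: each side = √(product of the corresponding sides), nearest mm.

Short side: √(702 · 431) = √302562 ≈ 550.1 → 550 mm
Long side: √(993 · 610) = √605730 ≈ 778.3 → 778 mm

550 × 778 mm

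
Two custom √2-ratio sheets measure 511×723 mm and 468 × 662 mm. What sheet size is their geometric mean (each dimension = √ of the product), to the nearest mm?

489 × 692 mm

Short side: √(511 · 468) = √239148 ≈ 489.0 → 489 mm
Long side: √(723 · 662) = √478626 ≈ 691.8 → 692 mm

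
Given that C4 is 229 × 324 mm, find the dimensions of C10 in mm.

C5: ⌊324/2⌋ × 229 = 162 × 229 mm
C6: ⌊229/2⌋ × 162 = 114 × 162 mm
C7: ⌊162/2⌋ × 114 = 81 × 114 mm
C8: ⌊114/2⌋ × 81 = 57 × 81 mm
C9: ⌊81/2⌋ × 57 = 40 × 57 mm
C10: ⌊57/2⌋ × 40 = 28 × 40 mm

28 × 40 mm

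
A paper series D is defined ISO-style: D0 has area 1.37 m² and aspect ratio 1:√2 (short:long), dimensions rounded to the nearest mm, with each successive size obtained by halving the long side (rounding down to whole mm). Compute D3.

348 × 492 mm

Let D0's short side be w mm. w · w√2 = 1.37 m² = 1,370,000 mm², so w ≈ 984.2 mm and w√2 ≈ 1391.9 mm → D0 = 984 × 1392 mm.
D1: ⌊1392/2⌋ × 984 = 696 × 984 mm
D2: ⌊984/2⌋ × 696 = 492 × 696 mm
D3: ⌊696/2⌋ × 492 = 348 × 492 mm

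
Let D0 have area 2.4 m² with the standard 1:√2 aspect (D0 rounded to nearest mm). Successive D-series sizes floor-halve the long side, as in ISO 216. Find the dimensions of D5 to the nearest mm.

230 × 325 mm

Let D0's short side be w mm. w · w√2 = 2.4 m² = 2,400,000 mm², so w ≈ 1302.7 mm and w√2 ≈ 1842.3 mm → D0 = 1303 × 1842 mm.
D1: ⌊1842/2⌋ × 1303 = 921 × 1303 mm
D2: ⌊1303/2⌋ × 921 = 651 × 921 mm
D3: ⌊921/2⌋ × 651 = 460 × 651 mm
D4: ⌊651/2⌋ × 460 = 325 × 460 mm
D5: ⌊460/2⌋ × 325 = 230 × 325 mm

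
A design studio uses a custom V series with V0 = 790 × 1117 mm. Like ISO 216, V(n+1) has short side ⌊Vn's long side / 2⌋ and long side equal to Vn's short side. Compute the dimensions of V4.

V1: ⌊1117/2⌋ × 790 = 558 × 790 mm
V2: ⌊790/2⌋ × 558 = 395 × 558 mm
V3: ⌊558/2⌋ × 395 = 279 × 395 mm
V4: ⌊395/2⌋ × 279 = 197 × 279 mm

197 × 279 mm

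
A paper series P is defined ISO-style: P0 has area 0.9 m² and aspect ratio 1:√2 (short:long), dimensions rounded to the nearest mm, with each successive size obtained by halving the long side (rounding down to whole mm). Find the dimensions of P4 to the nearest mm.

199 × 282 mm

Let P0's short side be w mm. w · w√2 = 0.9 m² = 900,000 mm², so w ≈ 797.7 mm and w√2 ≈ 1128.2 mm → P0 = 798 × 1128 mm.
P1: ⌊1128/2⌋ × 798 = 564 × 798 mm
P2: ⌊798/2⌋ × 564 = 399 × 564 mm
P3: ⌊564/2⌋ × 399 = 282 × 399 mm
P4: ⌊399/2⌋ × 282 = 199 × 282 mm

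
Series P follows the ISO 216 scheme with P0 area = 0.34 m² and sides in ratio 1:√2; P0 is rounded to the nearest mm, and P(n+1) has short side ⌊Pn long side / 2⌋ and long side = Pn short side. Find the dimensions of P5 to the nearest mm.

86 × 122 mm

Let P0's short side be w mm. w · w√2 = 0.34 m² = 340,000 mm², so w ≈ 490.3 mm and w√2 ≈ 693.4 mm → P0 = 490 × 693 mm.
P1: ⌊693/2⌋ × 490 = 346 × 490 mm
P2: ⌊490/2⌋ × 346 = 245 × 346 mm
P3: ⌊346/2⌋ × 245 = 173 × 245 mm
P4: ⌊245/2⌋ × 173 = 122 × 173 mm
P5: ⌊173/2⌋ × 122 = 86 × 122 mm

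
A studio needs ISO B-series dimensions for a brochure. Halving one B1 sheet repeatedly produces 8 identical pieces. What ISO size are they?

B4

8 = 2^3, so 3 halving steps.
B1 → B2 → … → B4 after 3 steps.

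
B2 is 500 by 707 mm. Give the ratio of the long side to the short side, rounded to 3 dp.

707 / 500 = 1.414
Matches √2 ≈ 1.414 — the ISO 216 defining ratio.

1.414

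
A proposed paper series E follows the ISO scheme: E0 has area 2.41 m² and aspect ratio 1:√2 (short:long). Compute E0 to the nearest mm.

1305 × 1846 mm

Let the short side be w mm. Then w · w√2 = 2.41 m² = 2,410,000 mm².
w² = 2,410,000/√2, so w ≈ 1305.4 mm; long side = w√2 ≈ 1846.1 mm.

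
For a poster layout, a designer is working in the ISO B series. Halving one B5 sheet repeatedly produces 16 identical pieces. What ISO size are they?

16 = 2^4, so 4 halving steps.
B5 → B6 → … → B9 after 4 steps.

B9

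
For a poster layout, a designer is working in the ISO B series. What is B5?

176 × 250 mm

B0 = 1000 × 1414 mm (B0 has a 1000 mm short side, aspect 1:√2).
B1: ⌊1414/2⌋ × 1000 = 707 × 1000 mm
B2: ⌊1000/2⌋ × 707 = 500 × 707 mm
B3: ⌊707/2⌋ × 500 = 353 × 500 mm
B4: ⌊500/2⌋ × 353 = 250 × 353 mm
B5: ⌊353/2⌋ × 250 = 176 × 250 mm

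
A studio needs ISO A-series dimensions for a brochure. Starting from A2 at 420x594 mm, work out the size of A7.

74 × 105 mm

A3: ⌊594/2⌋ × 420 = 297 × 420 mm
A4: ⌊420/2⌋ × 297 = 210 × 297 mm
A5: ⌊297/2⌋ × 210 = 148 × 210 mm
A6: ⌊210/2⌋ × 148 = 105 × 148 mm
A7: ⌊148/2⌋ × 105 = 74 × 105 mm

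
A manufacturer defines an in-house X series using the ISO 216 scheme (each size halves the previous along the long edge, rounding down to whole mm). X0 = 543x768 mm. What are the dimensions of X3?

X1: ⌊768/2⌋ × 543 = 384 × 543 mm
X2: ⌊543/2⌋ × 384 = 271 × 384 mm
X3: ⌊384/2⌋ × 271 = 192 × 271 mm

192 × 271 mm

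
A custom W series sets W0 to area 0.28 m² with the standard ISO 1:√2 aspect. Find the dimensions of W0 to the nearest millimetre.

Let the short side be w mm. Then w · w√2 = 0.28 m² = 280,000 mm².
w² = 280,000/√2, so w ≈ 445.0 mm; long side = w√2 ≈ 629.3 mm.

445 × 629 mm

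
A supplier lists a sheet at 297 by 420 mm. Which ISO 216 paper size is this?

A3 (297 × 420 mm)

Aspect ratio 420/297 ≈ 1.414 — close to the ISO √2 ≈ 1.414.
In the A-series (A0 area = 1 m²): A3 = 297 × 420 mm.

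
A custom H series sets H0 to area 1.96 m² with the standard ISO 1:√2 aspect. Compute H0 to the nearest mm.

1177 × 1665 mm

Let the short side be w mm. Then w · w√2 = 1.96 m² = 1,960,000 mm².
w² = 1,960,000/√2, so w ≈ 1177.3 mm; long side = w√2 ≈ 1664.9 mm.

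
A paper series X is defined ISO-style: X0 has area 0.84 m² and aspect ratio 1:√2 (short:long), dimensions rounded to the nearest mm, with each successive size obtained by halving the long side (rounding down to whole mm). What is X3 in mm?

Let X0's short side be w mm. w · w√2 = 0.84 m² = 840,000 mm², so w ≈ 770.7 mm and w√2 ≈ 1089.9 mm → X0 = 771 × 1090 mm.
X1: ⌊1090/2⌋ × 771 = 545 × 771 mm
X2: ⌊771/2⌋ × 545 = 385 × 545 mm
X3: ⌊545/2⌋ × 385 = 272 × 385 mm

272 × 385 mm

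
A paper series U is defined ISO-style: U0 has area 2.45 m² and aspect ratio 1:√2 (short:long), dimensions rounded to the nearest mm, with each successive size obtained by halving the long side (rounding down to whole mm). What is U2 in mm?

Let U0's short side be w mm. w · w√2 = 2.45 m² = 2,450,000 mm², so w ≈ 1316.2 mm and w√2 ≈ 1861.4 mm → U0 = 1316 × 1861 mm.
U1: ⌊1861/2⌋ × 1316 = 930 × 1316 mm
U2: ⌊1316/2⌋ × 930 = 658 × 930 mm

658 × 930 mm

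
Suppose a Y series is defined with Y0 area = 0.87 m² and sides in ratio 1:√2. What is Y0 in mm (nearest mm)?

Let the short side be w mm. Then w · w√2 = 0.87 m² = 870,000 mm².
w² = 870,000/√2, so w ≈ 784.3 mm; long side = w√2 ≈ 1109.2 mm.

784 × 1109 mm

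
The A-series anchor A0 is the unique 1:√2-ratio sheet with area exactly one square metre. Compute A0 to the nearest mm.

Let the short side be w mm. Then the long side is w√2 and w · w√2 = 10⁶ mm².
w² = 10⁶/√2, so w = 1000 / 2^(1/4) ≈ 840.9 mm; long side = 1000 · 2^(1/4) ≈ 1189.2 mm.

841 × 1189 mm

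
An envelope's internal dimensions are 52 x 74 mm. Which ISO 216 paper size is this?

A8 (52 × 74 mm)

Aspect ratio 74/52 ≈ 1.423 — close to the ISO √2 ≈ 1.414.
In the A-series (A0 area = 1 m²): A8 = 52 × 74 mm.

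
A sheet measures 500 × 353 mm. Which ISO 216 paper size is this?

Aspect ratio 500/353 ≈ 1.416 — close to the ISO √2 ≈ 1.414.
In the B-series (B0 = 1000 × 1414 mm): B3 = 353 × 500 mm.

B3 (353 × 500 mm)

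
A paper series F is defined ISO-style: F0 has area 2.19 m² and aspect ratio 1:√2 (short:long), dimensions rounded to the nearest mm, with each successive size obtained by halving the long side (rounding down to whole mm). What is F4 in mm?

Let F0's short side be w mm. w · w√2 = 2.19 m² = 2,190,000 mm², so w ≈ 1244.4 mm and w√2 ≈ 1759.9 mm → F0 = 1244 × 1760 mm.
F1: ⌊1760/2⌋ × 1244 = 880 × 1244 mm
F2: ⌊1244/2⌋ × 880 = 622 × 880 mm
F3: ⌊880/2⌋ × 622 = 440 × 622 mm
F4: ⌊622/2⌋ × 440 = 311 × 440 mm

311 × 440 mm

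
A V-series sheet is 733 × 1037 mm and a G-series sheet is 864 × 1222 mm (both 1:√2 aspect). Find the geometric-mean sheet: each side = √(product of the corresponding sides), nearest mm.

Short side: √(733 · 864) = √633312 ≈ 795.8 → 796 mm
Long side: √(1037 · 1222) = √1267214 ≈ 1125.7 → 1126 mm

796 × 1126 mm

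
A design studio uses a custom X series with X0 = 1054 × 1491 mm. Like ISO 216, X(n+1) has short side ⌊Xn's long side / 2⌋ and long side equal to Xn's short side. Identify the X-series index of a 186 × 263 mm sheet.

X5

X0: 1054 × 1491 mm
X1: 745 × 1054 mm
X2: 527 × 745 mm
X3: 372 × 527 mm
X4: 263 × 372 mm
X5: 186 × 263 mm
X6: 131 × 186 mm
→ matches X5.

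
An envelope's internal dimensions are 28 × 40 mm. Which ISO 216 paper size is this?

C10 (28 × 40 mm)

Aspect ratio 40/28 ≈ 1.429 — close to the ISO √2 ≈ 1.414.
In the C-series (envelope sizes, between A and B): C10 = 28 × 40 mm.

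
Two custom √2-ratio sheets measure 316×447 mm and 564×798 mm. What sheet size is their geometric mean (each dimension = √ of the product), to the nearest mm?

Short side: √(316 · 564) = √178224 ≈ 422.2 → 422 mm
Long side: √(447 · 798) = √356706 ≈ 597.2 → 597 mm

422 × 597 mm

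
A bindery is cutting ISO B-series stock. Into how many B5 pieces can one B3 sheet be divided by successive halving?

4

Each ISO step halves the sheet: 1 × B3 → 2 × B4 → 4 × B5
From B3 to B5 is 2 halving steps: 2^2 = 4.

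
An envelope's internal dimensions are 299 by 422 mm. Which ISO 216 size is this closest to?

Aspect ratio 422/299 ≈ 1.411 — close to the ISO √2 ≈ 1.414.
In the A-series (A0 area = 1 m²): A3 = 297 × 420 mm.
Off by 4 mm total — nearest standard size.

A3 (297 × 420 mm)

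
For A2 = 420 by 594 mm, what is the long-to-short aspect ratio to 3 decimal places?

1.414

594 / 420 = 1.414
Matches √2 ≈ 1.414 — the ISO 216 defining ratio.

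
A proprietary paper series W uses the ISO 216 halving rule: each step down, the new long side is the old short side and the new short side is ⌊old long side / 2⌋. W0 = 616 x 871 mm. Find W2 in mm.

308 × 435 mm

W1: ⌊871/2⌋ × 616 = 435 × 616 mm
W2: ⌊616/2⌋ × 435 = 308 × 435 mm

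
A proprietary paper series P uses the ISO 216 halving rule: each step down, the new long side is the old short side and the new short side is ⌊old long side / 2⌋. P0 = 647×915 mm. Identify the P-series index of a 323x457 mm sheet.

P2

P0: 647 × 915 mm
P1: 457 × 647 mm
P2: 323 × 457 mm
P3: 228 × 323 mm
→ matches P2.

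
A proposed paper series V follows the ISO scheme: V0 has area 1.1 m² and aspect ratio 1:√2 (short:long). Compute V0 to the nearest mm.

882 × 1247 mm

Let the short side be w mm. Then w · w√2 = 1.1 m² = 1,100,000 mm².
w² = 1,100,000/√2, so w ≈ 881.9 mm; long side = w√2 ≈ 1247.3 mm.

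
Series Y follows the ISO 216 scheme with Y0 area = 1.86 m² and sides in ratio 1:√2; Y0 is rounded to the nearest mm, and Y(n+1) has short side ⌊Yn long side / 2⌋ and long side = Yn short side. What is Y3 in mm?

Let Y0's short side be w mm. w · w√2 = 1.86 m² = 1,860,000 mm², so w ≈ 1146.8 mm and w√2 ≈ 1621.9 mm → Y0 = 1147 × 1622 mm.
Y1: ⌊1622/2⌋ × 1147 = 811 × 1147 mm
Y2: ⌊1147/2⌋ × 811 = 573 × 811 mm
Y3: ⌊811/2⌋ × 573 = 405 × 573 mm

405 × 573 mm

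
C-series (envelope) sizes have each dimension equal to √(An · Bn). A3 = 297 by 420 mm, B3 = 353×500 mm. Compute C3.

324 × 458 mm

Short side: √(297 · 353) = √104841 ≈ 323.8 → 324 mm
Long side: √(420 · 500) = √210000 ≈ 458.3 → 458 mm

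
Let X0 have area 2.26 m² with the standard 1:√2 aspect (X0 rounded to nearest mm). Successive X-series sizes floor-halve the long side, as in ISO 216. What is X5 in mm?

Let X0's short side be w mm. w · w√2 = 2.26 m² = 2,260,000 mm², so w ≈ 1264.1 mm and w√2 ≈ 1787.8 mm → X0 = 1264 × 1788 mm.
X1: ⌊1788/2⌋ × 1264 = 894 × 1264 mm
X2: ⌊1264/2⌋ × 894 = 632 × 894 mm
X3: ⌊894/2⌋ × 632 = 447 × 632 mm
X4: ⌊632/2⌋ × 447 = 316 × 447 mm
X5: ⌊447/2⌋ × 316 = 223 × 316 mm

223 × 316 mm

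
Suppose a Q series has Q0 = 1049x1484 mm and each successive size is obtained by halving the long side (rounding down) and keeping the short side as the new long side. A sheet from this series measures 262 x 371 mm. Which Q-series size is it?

Q0: 1049 × 1484 mm
Q1: 742 × 1049 mm
Q2: 524 × 742 mm
Q3: 371 × 524 mm
Q4: 262 × 371 mm
Q5: 185 × 262 mm
→ matches Q4.

Q4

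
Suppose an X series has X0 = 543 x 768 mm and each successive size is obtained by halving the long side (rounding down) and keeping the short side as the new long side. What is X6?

67 × 96 mm

X1: ⌊768/2⌋ × 543 = 384 × 543 mm
X2: ⌊543/2⌋ × 384 = 271 × 384 mm
X3: ⌊384/2⌋ × 271 = 192 × 271 mm
X4: ⌊271/2⌋ × 192 = 135 × 192 mm
X5: ⌊192/2⌋ × 135 = 96 × 135 mm
X6: ⌊135/2⌋ × 96 = 67 × 96 mm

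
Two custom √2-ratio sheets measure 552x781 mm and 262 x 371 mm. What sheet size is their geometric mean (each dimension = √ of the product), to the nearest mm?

380 × 538 mm

Short side: √(552 · 262) = √144624 ≈ 380.3 → 380 mm
Long side: √(781 · 371) = √289751 ≈ 538.3 → 538 mm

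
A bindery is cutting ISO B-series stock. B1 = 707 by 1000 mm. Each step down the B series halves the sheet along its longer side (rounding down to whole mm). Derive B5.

176 × 250 mm

B2: ⌊1000/2⌋ × 707 = 500 × 707 mm
B3: ⌊707/2⌋ × 500 = 353 × 500 mm
B4: ⌊500/2⌋ × 353 = 250 × 353 mm
B5: ⌊353/2⌋ × 250 = 176 × 250 mm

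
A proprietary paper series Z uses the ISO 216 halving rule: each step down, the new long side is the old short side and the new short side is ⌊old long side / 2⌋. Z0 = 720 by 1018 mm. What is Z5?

127 × 180 mm

Z1 = 509 × 720 mm (from Z0 by 1 halving).
Z2: ⌊720/2⌋ × 509 = 360 × 509 mm
Z3: ⌊509/2⌋ × 360 = 254 × 360 mm
Z4: ⌊360/2⌋ × 254 = 180 × 254 mm
Z5: ⌊254/2⌋ × 180 = 127 × 180 mm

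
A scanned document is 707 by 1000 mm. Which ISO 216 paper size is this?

B1 (707 × 1000 mm)

Aspect ratio 1000/707 ≈ 1.414 — close to the ISO √2 ≈ 1.414.
In the B-series (B0 = 1000 × 1414 mm): B1 = 707 × 1000 mm.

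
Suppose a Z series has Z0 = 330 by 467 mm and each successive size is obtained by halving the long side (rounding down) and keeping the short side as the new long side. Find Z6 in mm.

Z1 = 233 × 330 mm (from Z0 by 1 halving).
Z2: ⌊330/2⌋ × 233 = 165 × 233 mm
Z3: ⌊233/2⌋ × 165 = 116 × 165 mm
Z4: ⌊165/2⌋ × 116 = 82 × 116 mm
Z5: ⌊116/2⌋ × 82 = 58 × 82 mm
Z6: ⌊82/2⌋ × 58 = 41 × 58 mm

41 × 58 mm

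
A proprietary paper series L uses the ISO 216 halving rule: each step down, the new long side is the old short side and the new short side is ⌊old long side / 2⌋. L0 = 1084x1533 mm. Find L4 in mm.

271 × 383 mm

L1: ⌊1533/2⌋ × 1084 = 766 × 1084 mm
L2: ⌊1084/2⌋ × 766 = 542 × 766 mm
L3: ⌊766/2⌋ × 542 = 383 × 542 mm
L4: ⌊542/2⌋ × 383 = 271 × 383 mm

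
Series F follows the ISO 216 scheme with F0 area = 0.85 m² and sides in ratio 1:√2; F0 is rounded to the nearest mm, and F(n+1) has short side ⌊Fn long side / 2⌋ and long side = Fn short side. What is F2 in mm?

Let F0's short side be w mm. w · w√2 = 0.85 m² = 850,000 mm², so w ≈ 775.3 mm and w√2 ≈ 1096.4 mm → F0 = 775 × 1096 mm.
F1: ⌊1096/2⌋ × 775 = 548 × 775 mm
F2: ⌊775/2⌋ × 548 = 387 × 548 mm

387 × 548 mm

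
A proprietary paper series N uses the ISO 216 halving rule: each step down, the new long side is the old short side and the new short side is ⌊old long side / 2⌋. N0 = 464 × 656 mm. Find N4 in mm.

N1: ⌊656/2⌋ × 464 = 328 × 464 mm
N2: ⌊464/2⌋ × 328 = 232 × 328 mm
N3: ⌊328/2⌋ × 232 = 164 × 232 mm
N4: ⌊232/2⌋ × 164 = 116 × 164 mm

116 × 164 mm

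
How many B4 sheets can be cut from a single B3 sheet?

B3 = 353 × 500 mm; B4 = 250 × 353 mm.
Each halving step doubles the count; 1 step from B3 to B4.
2^1 = 2.

2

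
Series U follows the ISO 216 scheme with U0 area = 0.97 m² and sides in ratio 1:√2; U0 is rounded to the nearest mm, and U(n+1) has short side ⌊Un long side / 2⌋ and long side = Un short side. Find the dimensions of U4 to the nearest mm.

Let U0's short side be w mm. w · w√2 = 0.97 m² = 970,000 mm², so w ≈ 828.2 mm and w√2 ≈ 1171.2 mm → U0 = 828 × 1171 mm.
U1: ⌊1171/2⌋ × 828 = 585 × 828 mm
U2: ⌊828/2⌋ × 585 = 414 × 585 mm
U3: ⌊585/2⌋ × 414 = 292 × 414 mm
U4: ⌊414/2⌋ × 292 = 207 × 292 mm

207 × 292 mm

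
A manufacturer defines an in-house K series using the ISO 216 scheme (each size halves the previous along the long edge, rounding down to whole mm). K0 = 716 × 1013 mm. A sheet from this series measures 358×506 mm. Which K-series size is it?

K0: 716 × 1013 mm
K1: 506 × 716 mm
K2: 358 × 506 mm
K3: 253 × 358 mm
→ matches K2.

K2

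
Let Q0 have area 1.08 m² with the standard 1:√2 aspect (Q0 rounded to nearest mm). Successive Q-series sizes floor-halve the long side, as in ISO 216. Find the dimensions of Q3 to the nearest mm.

Let Q0's short side be w mm. w · w√2 = 1.08 m² = 1,080,000 mm², so w ≈ 873.9 mm and w√2 ≈ 1235.9 mm → Q0 = 874 × 1236 mm.
Q1: ⌊1236/2⌋ × 874 = 618 × 874 mm
Q2: ⌊874/2⌋ × 618 = 437 × 618 mm
Q3: ⌊618/2⌋ × 437 = 309 × 437 mm

309 × 437 mm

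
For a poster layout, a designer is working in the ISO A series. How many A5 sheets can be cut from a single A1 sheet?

16

A1 = 594 × 841 mm; A5 = 148 × 210 mm.
Each halving step doubles the count; 4 steps from A1 to A5.
2^4 = 16.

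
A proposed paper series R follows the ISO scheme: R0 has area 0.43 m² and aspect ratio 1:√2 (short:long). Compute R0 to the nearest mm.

551 × 780 mm

Let the short side be w mm. Then w · w√2 = 0.43 m² = 430,000 mm².
w² = 430,000/√2, so w ≈ 551.4 mm; long side = w√2 ≈ 779.8 mm.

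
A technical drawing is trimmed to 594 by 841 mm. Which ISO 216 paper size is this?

A1 (594 × 841 mm)

Aspect ratio 841/594 ≈ 1.416 — close to the ISO √2 ≈ 1.414.
In the A-series (A0 area = 1 m²): A1 = 594 × 841 mm.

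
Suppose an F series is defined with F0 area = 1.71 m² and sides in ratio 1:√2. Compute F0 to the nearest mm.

Let the short side be w mm. Then w · w√2 = 1.71 m² = 1,710,000 mm².
w² = 1,710,000/√2, so w ≈ 1099.6 mm; long side = w√2 ≈ 1555.1 mm.

1100 × 1555 mm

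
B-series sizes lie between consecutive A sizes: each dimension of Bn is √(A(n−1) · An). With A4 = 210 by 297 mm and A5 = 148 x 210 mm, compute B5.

176 × 250 mm

Short side: √(210 · 148) = √31080 ≈ 176.3 → 176 mm
Long side: √(297 · 210) = √62370 ≈ 249.7 → 250 mm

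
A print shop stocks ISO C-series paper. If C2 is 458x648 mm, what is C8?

57 × 81 mm

C3: ⌊648/2⌋ × 458 = 324 × 458 mm
C4: ⌊458/2⌋ × 324 = 229 × 324 mm
C5: ⌊324/2⌋ × 229 = 162 × 229 mm
C6: ⌊229/2⌋ × 162 = 114 × 162 mm
C7: ⌊162/2⌋ × 114 = 81 × 114 mm
C8: ⌊114/2⌋ × 81 = 57 × 81 mm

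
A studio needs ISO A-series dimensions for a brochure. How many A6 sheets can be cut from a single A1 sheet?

32

Each ISO step halves the sheet: 1 × A1 → 2 × A2 → 4 × A3 → 8 × A4 → …
From A1 to A6 is 5 halving steps: 2^5 = 32.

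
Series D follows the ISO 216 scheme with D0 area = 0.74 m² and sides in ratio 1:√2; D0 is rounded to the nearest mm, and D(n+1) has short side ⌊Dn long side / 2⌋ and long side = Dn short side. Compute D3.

Let D0's short side be w mm. w · w√2 = 0.74 m² = 740,000 mm², so w ≈ 723.4 mm and w√2 ≈ 1023.0 mm → D0 = 723 × 1023 mm.
D1: ⌊1023/2⌋ × 723 = 511 × 723 mm
D2: ⌊723/2⌋ × 511 = 361 × 511 mm
D3: ⌊511/2⌋ × 361 = 255 × 361 mm

255 × 361 mm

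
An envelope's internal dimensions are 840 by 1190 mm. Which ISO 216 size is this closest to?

Aspect ratio 1190/840 ≈ 1.417 — close to the ISO √2 ≈ 1.414.
In the A-series (A0 area = 1 m²): A0 = 841 × 1189 mm.
Off by 2 mm total — nearest standard size.

A0 (841 × 1189 mm)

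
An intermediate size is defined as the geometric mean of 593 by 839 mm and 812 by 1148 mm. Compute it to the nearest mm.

Short side: √(593 · 812) = √481516 ≈ 693.9 → 694 mm
Long side: √(839 · 1148) = √963172 ≈ 981.4 → 981 mm

694 × 981 mm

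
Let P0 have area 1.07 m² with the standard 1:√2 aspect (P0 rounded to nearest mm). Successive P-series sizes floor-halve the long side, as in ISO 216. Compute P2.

Let P0's short side be w mm. w · w√2 = 1.07 m² = 1,070,000 mm², so w ≈ 869.8 mm and w√2 ≈ 1230.1 mm → P0 = 870 × 1230 mm.
P1: ⌊1230/2⌋ × 870 = 615 × 870 mm
P2: ⌊870/2⌋ × 615 = 435 × 615 mm

435 × 615 mm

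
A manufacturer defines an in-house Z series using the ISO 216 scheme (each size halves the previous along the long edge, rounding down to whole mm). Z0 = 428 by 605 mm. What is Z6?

53 × 75 mm

Z1: ⌊605/2⌋ × 428 = 302 × 428 mm
Z2: ⌊428/2⌋ × 302 = 214 × 302 mm
Z3: ⌊302/2⌋ × 214 = 151 × 214 mm
Z4: ⌊214/2⌋ × 151 = 107 × 151 mm
Z5: ⌊151/2⌋ × 107 = 75 × 107 mm
Z6: ⌊107/2⌋ × 75 = 53 × 75 mm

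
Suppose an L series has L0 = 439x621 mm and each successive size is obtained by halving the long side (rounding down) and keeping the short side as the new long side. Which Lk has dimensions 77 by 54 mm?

L6

L0: 439 × 621 mm
L1: 310 × 439 mm
L2: 219 × 310 mm
L3: 155 × 219 mm
L4: 109 × 155 mm
L5: 77 × 109 mm
L6: 54 × 77 mm
L7: 38 × 54 mm
→ matches L6.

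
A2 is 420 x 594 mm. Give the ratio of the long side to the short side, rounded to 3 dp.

1.414

594 / 420 = 1.414
Matches √2 ≈ 1.414 — the ISO 216 defining ratio.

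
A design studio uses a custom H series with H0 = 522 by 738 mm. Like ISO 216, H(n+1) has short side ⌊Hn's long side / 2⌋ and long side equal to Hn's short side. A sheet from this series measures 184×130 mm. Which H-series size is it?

H4

H0: 522 × 738 mm
H1: 369 × 522 mm
H2: 261 × 369 mm
H3: 184 × 261 mm
H4: 130 × 184 mm
H5: 92 × 130 mm
→ matches H4.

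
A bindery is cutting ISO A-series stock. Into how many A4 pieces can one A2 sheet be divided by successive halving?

4

Each ISO step halves the sheet: 1 × A2 → 2 × A3 → 4 × A4
From A2 to A4 is 2 halving steps: 2^2 = 4.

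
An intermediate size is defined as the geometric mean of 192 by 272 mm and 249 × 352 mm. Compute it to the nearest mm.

Short side: √(192 · 249) = √47808 ≈ 218.7 → 219 mm
Long side: √(272 · 352) = √95744 ≈ 309.4 → 309 mm

219 × 309 mm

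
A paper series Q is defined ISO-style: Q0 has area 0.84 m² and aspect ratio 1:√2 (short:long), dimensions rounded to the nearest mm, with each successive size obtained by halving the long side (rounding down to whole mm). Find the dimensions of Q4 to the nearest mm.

192 × 272 mm

Let Q0's short side be w mm. w · w√2 = 0.84 m² = 840,000 mm², so w ≈ 770.7 mm and w√2 ≈ 1089.9 mm → Q0 = 771 × 1090 mm.
Q1: ⌊1090/2⌋ × 771 = 545 × 771 mm
Q2: ⌊771/2⌋ × 545 = 385 × 545 mm
Q3: ⌊545/2⌋ × 385 = 272 × 385 mm
Q4: ⌊385/2⌋ × 272 = 192 × 272 mm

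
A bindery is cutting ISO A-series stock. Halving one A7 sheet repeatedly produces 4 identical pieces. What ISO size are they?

A9

4 = 2^2, so 2 halving steps.
A7 → A8 → … → A9 after 2 steps.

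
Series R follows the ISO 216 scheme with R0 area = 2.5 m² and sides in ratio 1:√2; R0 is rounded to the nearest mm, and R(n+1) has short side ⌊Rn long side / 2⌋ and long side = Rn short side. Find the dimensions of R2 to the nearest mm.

Let R0's short side be w mm. w · w√2 = 2.5 m² = 2,500,000 mm², so w ≈ 1329.6 mm and w√2 ≈ 1880.3 mm → R0 = 1330 × 1880 mm.
R1: ⌊1880/2⌋ × 1330 = 940 × 1330 mm
R2: ⌊1330/2⌋ × 940 = 665 × 940 mm

665 × 940 mm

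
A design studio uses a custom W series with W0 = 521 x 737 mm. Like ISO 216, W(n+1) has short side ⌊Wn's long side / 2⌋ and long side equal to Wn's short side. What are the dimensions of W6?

W1: ⌊737/2⌋ × 521 = 368 × 521 mm
W2: ⌊521/2⌋ × 368 = 260 × 368 mm
W3: ⌊368/2⌋ × 260 = 184 × 260 mm
W4: ⌊260/2⌋ × 184 = 130 × 184 mm
W5: ⌊184/2⌋ × 130 = 92 × 130 mm
W6: ⌊130/2⌋ × 92 = 65 × 92 mm

65 × 92 mm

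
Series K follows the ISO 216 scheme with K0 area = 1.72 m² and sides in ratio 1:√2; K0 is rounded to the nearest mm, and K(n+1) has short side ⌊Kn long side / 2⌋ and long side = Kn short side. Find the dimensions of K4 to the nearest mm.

275 × 390 mm

Let K0's short side be w mm. w · w√2 = 1.72 m² = 1,720,000 mm², so w ≈ 1102.8 mm and w√2 ≈ 1559.6 mm → K0 = 1103 × 1560 mm.
K1: ⌊1560/2⌋ × 1103 = 780 × 1103 mm
K2: ⌊1103/2⌋ × 780 = 551 × 780 mm
K3: ⌊780/2⌋ × 551 = 390 × 551 mm
K4: ⌊551/2⌋ × 390 = 275 × 390 mm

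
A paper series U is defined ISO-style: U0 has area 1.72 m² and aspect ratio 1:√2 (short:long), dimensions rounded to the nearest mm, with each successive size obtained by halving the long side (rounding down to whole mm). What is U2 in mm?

551 × 780 mm

Let U0's short side be w mm. w · w√2 = 1.72 m² = 1,720,000 mm², so w ≈ 1102.8 mm and w√2 ≈ 1559.6 mm → U0 = 1103 × 1560 mm.
U1: ⌊1560/2⌋ × 1103 = 780 × 1103 mm
U2: ⌊1103/2⌋ × 780 = 551 × 780 mm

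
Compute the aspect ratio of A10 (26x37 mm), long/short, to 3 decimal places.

37 / 26 = 1.423
ISO 216 targets √2 ≈ 1.414; the +0.009 deviation is from mm rounding.

1.423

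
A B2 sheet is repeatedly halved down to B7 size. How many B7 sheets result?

32

Each ISO step halves the sheet: 1 × B2 → 2 × B3 → 4 × B4 → 8 × B5 → …
From B2 to B7 is 5 halving steps: 2^5 = 32.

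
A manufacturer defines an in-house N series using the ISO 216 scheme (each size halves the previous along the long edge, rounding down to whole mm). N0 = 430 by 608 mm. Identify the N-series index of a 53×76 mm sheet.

N6

N0: 430 × 608 mm
N1: 304 × 430 mm
N2: 215 × 304 mm
N3: 152 × 215 mm
N4: 107 × 152 mm
N5: 76 × 107 mm
N6: 53 × 76 mm
N7: 38 × 53 mm
→ matches N6.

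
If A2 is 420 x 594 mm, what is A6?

A3: ⌊594/2⌋ × 420 = 297 × 420 mm
A4: ⌊420/2⌋ × 297 = 210 × 297 mm
A5: ⌊297/2⌋ × 210 = 148 × 210 mm
A6: ⌊210/2⌋ × 148 = 105 × 148 mm

105 × 148 mm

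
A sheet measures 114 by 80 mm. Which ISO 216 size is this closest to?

C7 (81 × 114 mm)

Aspect ratio 114/80 ≈ 1.425 — close to the ISO √2 ≈ 1.414.
In the C-series (envelope sizes, between A and B): C7 = 81 × 114 mm.
Off by 1 mm total — nearest standard size.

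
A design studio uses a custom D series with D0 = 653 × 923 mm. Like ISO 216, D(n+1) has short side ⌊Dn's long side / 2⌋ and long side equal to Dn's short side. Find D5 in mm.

D1: ⌊923/2⌋ × 653 = 461 × 653 mm
D2: ⌊653/2⌋ × 461 = 326 × 461 mm
D3: ⌊461/2⌋ × 326 = 230 × 326 mm
D4: ⌊326/2⌋ × 230 = 163 × 230 mm
D5: ⌊230/2⌋ × 163 = 115 × 163 mm

115 × 163 mm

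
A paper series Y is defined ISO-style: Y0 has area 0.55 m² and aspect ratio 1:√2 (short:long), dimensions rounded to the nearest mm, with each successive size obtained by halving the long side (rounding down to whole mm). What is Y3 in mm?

220 × 312 mm

Let Y0's short side be w mm. w · w√2 = 0.55 m² = 550,000 mm², so w ≈ 623.6 mm and w√2 ≈ 881.9 mm → Y0 = 624 × 882 mm.
Y1: ⌊882/2⌋ × 624 = 441 × 624 mm
Y2: ⌊624/2⌋ × 441 = 312 × 441 mm
Y3: ⌊441/2⌋ × 312 = 220 × 312 mm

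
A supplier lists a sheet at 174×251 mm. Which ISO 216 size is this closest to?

Aspect ratio 251/174 ≈ 1.443 (ISO target is √2 ≈ 1.414).
In the B-series (B0 = 1000 × 1414 mm): B5 = 176 × 250 mm.
Off by 3 mm total — nearest standard size.

B5 (176 × 250 mm)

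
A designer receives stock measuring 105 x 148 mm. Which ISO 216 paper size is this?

A6 (105 × 148 mm)

Aspect ratio 148/105 ≈ 1.410 — close to the ISO √2 ≈ 1.414.
In the A-series (A0 area = 1 m²): A6 = 105 × 148 mm.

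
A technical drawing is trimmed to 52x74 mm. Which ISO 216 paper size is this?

Aspect ratio 74/52 ≈ 1.423 — close to the ISO √2 ≈ 1.414.
In the A-series (A0 area = 1 m²): A8 = 52 × 74 mm.

A8 (52 × 74 mm)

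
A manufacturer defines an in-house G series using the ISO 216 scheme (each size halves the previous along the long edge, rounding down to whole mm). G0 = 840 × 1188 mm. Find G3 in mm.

G1 = 594 × 840 mm (from G0 by 1 halving).
G2: ⌊840/2⌋ × 594 = 420 × 594 mm
G3: ⌊594/2⌋ × 420 = 297 × 420 mm

297 × 420 mm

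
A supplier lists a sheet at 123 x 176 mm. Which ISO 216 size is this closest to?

B6 (125 × 176 mm)

Aspect ratio 176/123 ≈ 1.431 (ISO target is √2 ≈ 1.414).
In the B-series (B0 = 1000 × 1414 mm): B6 = 125 × 176 mm.
Off by 2 mm total — nearest standard size.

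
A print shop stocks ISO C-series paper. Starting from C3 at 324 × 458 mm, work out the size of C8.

57 × 81 mm

C4: ⌊458/2⌋ × 324 = 229 × 324 mm
C5: ⌊324/2⌋ × 229 = 162 × 229 mm
C6: ⌊229/2⌋ × 162 = 114 × 162 mm
C7: ⌊162/2⌋ × 114 = 81 × 114 mm
C8: ⌊114/2⌋ × 81 = 57 × 81 mm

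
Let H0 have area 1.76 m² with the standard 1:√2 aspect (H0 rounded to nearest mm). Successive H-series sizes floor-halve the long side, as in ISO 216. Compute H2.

558 × 789 mm

Let H0's short side be w mm. w · w√2 = 1.76 m² = 1,760,000 mm², so w ≈ 1115.6 mm and w√2 ≈ 1577.7 mm → H0 = 1116 × 1578 mm.
H1: ⌊1578/2⌋ × 1116 = 789 × 1116 mm
H2: ⌊1116/2⌋ × 789 = 558 × 789 mm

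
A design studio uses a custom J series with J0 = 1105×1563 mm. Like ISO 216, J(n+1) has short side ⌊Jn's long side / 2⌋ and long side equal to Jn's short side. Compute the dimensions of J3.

J1: ⌊1563/2⌋ × 1105 = 781 × 1105 mm
J2: ⌊1105/2⌋ × 781 = 552 × 781 mm
J3: ⌊781/2⌋ × 552 = 390 × 552 mm

390 × 552 mm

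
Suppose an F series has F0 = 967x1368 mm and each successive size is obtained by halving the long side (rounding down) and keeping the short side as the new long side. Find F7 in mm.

F1 = 684 × 967 mm (from F0 by 1 halving).
F2: ⌊967/2⌋ × 684 = 483 × 684 mm
F3: ⌊684/2⌋ × 483 = 342 × 483 mm
F4: ⌊483/2⌋ × 342 = 241 × 342 mm
F5: ⌊342/2⌋ × 241 = 171 × 241 mm
F6: ⌊241/2⌋ × 171 = 120 × 171 mm
F7: ⌊171/2⌋ × 120 = 85 × 120 mm

85 × 120 mm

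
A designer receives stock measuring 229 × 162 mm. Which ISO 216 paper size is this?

C5 (162 × 229 mm)

Aspect ratio 229/162 ≈ 1.414 — close to the ISO √2 ≈ 1.414.
In the C-series (envelope sizes, between A and B): C5 = 162 × 229 mm.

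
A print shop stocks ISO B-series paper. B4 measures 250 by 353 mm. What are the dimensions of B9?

44 × 62 mm

B5: ⌊353/2⌋ × 250 = 176 × 250 mm
B6: ⌊250/2⌋ × 176 = 125 × 176 mm
B7: ⌊176/2⌋ × 125 = 88 × 125 mm
B8: ⌊125/2⌋ × 88 = 62 × 88 mm
B9: ⌊88/2⌋ × 62 = 44 × 62 mm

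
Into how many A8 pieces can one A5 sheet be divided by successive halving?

8

Each ISO step halves the sheet: 1 × A5 → 2 × A6 → 4 × A7 → 8 × A8
From A5 to A8 is 3 halving steps: 2^3 = 8.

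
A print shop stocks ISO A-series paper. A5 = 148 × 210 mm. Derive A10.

A6: ⌊210/2⌋ × 148 = 105 × 148 mm
A7: ⌊148/2⌋ × 105 = 74 × 105 mm
A8: ⌊105/2⌋ × 74 = 52 × 74 mm
A9: ⌊74/2⌋ × 52 = 37 × 52 mm
A10: ⌊52/2⌋ × 37 = 26 × 37 mm

26 × 37 mm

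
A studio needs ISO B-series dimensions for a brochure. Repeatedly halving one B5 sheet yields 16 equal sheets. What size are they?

B9

16 = 2^4, so 4 halving steps.
B5 → B6 → … → B9 after 4 steps.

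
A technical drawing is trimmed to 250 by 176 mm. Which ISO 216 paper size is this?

B5 (176 × 250 mm)

Aspect ratio 250/176 ≈ 1.420 — close to the ISO √2 ≈ 1.414.
In the B-series (B0 = 1000 × 1414 mm): B5 = 176 × 250 mm.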